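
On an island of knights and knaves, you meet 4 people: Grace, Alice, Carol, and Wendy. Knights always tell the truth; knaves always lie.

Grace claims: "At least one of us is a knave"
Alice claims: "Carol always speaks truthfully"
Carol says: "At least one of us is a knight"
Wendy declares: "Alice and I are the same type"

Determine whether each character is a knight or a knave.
Grace is a knight.
Alice is a knight.
Carol is a knight.
Wendy is a knave.

Verification:
- Grace (knight) says "At least one of us is a knave" - this is TRUE because Wendy is a knave.
- Alice (knight) says "Carol always speaks truthfully" - this is TRUE because Carol is a knight.
- Carol (knight) says "At least one of us is a knight" - this is TRUE because Grace, Alice, and Carol are knights.
- Wendy (knave) says "Alice and I are the same type" - this is FALSE (a lie) because Wendy is a knave and Alice is a knight.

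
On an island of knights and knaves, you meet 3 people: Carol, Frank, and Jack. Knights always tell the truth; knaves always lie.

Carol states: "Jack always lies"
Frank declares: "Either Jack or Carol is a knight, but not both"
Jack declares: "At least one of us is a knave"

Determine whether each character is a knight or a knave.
Carol is a knave.
Frank is a knight.
Jack is a knight.

Verification:
- Carol (knave) says "Jack always lies" - this is FALSE (a lie) because Jack is a knight.
- Frank (knight) says "Either Jack or Carol is a knight, but not both" - this is TRUE because Jack is a knight and Carol is a knave.
- Jack (knight) says "At least one of us is a knave" - this is TRUE because Carol is a knave.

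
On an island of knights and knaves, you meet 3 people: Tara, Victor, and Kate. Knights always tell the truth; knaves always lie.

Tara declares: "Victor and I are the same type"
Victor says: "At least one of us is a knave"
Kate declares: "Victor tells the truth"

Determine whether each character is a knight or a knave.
Tara is a knave.
Victor is a knight.
Kate is a knight.

Verification:
- Tara (knave) says "Victor and I are the same type" - this is FALSE (a lie) because Tara is a knave and Victor is a knight.
- Victor (knight) says "At least one of us is a knave" - this is TRUE because Tara is a knave.
- Kate (knight) says "Victor tells the truth" - this is TRUE because Victor is a knight.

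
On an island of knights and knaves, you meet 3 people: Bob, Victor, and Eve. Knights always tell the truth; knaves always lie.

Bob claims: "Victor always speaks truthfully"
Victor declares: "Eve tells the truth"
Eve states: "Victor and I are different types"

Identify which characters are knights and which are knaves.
Bob is a knave.
Victor is a knave.
Eve is a knave.

Verification:
- Bob (knave) says "Victor always speaks truthfully" - this is FALSE (a lie) because Victor is a knave.
- Victor (knave) says "Eve tells the truth" - this is FALSE (a lie) because Eve is a knave.
- Eve (knave) says "Victor and I are different types" - this is FALSE (a lie) because Eve is a knave and Victor is a knave.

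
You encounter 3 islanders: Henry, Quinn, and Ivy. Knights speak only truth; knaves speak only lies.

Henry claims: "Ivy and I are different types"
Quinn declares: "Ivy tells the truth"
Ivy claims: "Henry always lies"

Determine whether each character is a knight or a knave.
Henry is a knight.
Quinn is a knave.
Ivy is a knave.

Verification:
- Henry (knight) says "Ivy and I are different types" - this is TRUE because Henry is a knight and Ivy is a knave.
- Quinn (knave) says "Ivy tells the truth" - this is FALSE (a lie) because Ivy is a knave.
- Ivy (knave) says "Henry always lies" - this is FALSE (a lie) because Henry is a knight.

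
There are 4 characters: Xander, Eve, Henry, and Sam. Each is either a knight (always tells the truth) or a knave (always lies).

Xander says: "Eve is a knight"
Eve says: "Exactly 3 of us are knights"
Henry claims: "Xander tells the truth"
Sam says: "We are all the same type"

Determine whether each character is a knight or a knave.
Xander is a knight.
Eve is a knight.
Henry is a knight.
Sam is a knave.

Verification:
- Xander (knight) says "Eve is a knight" - this is TRUE because Eve is a knight.
- Eve (knight) says "Exactly 3 of us are knights" - this is TRUE because there are 3 knights.
- Henry (knight) says "Xander tells the truth" - this is TRUE because Xander is a knight.
- Sam (knave) says "We are all the same type" - this is FALSE (a lie) because Xander, Eve, and Henry are knights and Sam is a knave.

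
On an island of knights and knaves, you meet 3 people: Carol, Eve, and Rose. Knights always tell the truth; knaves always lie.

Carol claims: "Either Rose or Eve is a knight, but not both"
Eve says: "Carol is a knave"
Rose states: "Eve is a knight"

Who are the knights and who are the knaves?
Carol is a knave.
Eve is a knight.
Rose is a knight.

Verification:
- Carol (knave) says "Either Rose or Eve is a knight, but not both" - this is FALSE (a lie) because Rose is a knight and Eve is a knight.
- Eve (knight) says "Carol is a knave" - this is TRUE because Carol is a knave.
- Rose (knight) says "Eve is a knight" - this is TRUE because Eve is a knight.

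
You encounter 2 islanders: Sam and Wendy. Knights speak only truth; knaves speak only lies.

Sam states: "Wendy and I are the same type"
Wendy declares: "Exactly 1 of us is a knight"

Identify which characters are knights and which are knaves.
Sam is a knave.
Wendy is a knight.

Verification:
- Sam (knave) says "Wendy and I are the same type" - this is FALSE (a lie) because Sam is a knave and Wendy is a knight.
- Wendy (knight) says "Exactly 1 of us is a knight" - this is TRUE because there are 1 knights.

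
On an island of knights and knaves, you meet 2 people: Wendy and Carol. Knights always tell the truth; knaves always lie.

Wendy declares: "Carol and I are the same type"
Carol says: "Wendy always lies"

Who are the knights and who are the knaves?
Wendy is a knave.
Carol is a knight.

Verification:
- Wendy (knave) says "Carol and I are the same type" - this is FALSE (a lie) because Wendy is a knave and Carol is a knight.
- Carol (knight) says "Wendy always lies" - this is TRUE because Wendy is a knave.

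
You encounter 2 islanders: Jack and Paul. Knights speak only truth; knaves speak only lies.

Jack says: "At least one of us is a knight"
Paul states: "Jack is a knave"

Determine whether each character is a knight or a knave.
Jack is a knight.
Paul is a knave.

Verification:
- Jack (knight) says "At least one of us is a knight" - this is TRUE because Jack is a knight.
- Paul (knave) says "Jack is a knave" - this is FALSE (a lie) because Jack is a knight.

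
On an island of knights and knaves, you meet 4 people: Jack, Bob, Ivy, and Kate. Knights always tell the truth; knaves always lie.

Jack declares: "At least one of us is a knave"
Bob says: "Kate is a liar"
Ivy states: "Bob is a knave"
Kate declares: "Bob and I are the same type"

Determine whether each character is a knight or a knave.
Jack is a knight.
Bob is a knight.
Ivy is a knave.
Kate is a knave.

Verification:
- Jack (knight) says "At least one of us is a knave" - this is TRUE because Ivy and Kate are knaves.
- Bob (knight) says "Kate is a liar" - this is TRUE because Kate is a knave.
- Ivy (knave) says "Bob is a knave" - this is FALSE (a lie) because Bob is a knight.
- Kate (knave) says "Bob and I are the same type" - this is FALSE (a lie) because Kate is a knave and Bob is a knight.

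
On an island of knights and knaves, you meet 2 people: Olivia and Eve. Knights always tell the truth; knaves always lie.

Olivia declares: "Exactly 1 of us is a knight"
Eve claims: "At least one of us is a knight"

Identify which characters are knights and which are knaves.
Olivia is a knave.
Eve is a knave.

Verification:
- Olivia (knave) says "Exactly 1 of us is a knight" - this is FALSE (a lie) because there are 0 knights.
- Eve (knave) says "At least one of us is a knight" - this is FALSE (a lie) because no one is a knight.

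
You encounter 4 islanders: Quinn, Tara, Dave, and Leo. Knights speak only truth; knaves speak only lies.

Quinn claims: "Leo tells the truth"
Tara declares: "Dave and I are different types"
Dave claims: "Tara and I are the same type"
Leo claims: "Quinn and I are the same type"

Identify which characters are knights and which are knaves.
Quinn is a knight.
Tara is a knight.
Dave is a knave.
Leo is a knight.

Verification:
- Quinn (knight) says "Leo tells the truth" - this is TRUE because Leo is a knight.
- Tara (knight) says "Dave and I are different types" - this is TRUE because Tara is a knight and Dave is a knave.
- Dave (knave) says "Tara and I are the same type" - this is FALSE (a lie) because Dave is a knave and Tara is a knight.
- Leo (knight) says "Quinn and I are the same type" - this is TRUE because Leo is a knight and Quinn is a knight.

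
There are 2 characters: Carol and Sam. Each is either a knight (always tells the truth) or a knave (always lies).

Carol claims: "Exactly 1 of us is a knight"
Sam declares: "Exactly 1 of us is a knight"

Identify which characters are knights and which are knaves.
Carol is a knave.
Sam is a knave.

Verification:
- Carol (knave) says "Exactly 1 of us is a knight" - this is FALSE (a lie) because there are 0 knights.
- Sam (knave) says "Exactly 1 of us is a knight" - this is FALSE (a lie) because there are 0 knights.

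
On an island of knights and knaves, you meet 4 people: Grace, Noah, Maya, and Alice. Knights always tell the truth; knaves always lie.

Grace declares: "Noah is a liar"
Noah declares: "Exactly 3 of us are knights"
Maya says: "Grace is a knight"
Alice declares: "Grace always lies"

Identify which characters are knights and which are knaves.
Grace is a knight.
Noah is a knave.
Maya is a knight.
Alice is a knave.

Verification:
- Grace (knight) says "Noah is a liar" - this is TRUE because Noah is a knave.
- Noah (knave) says "Exactly 3 of us are knights" - this is FALSE (a lie) because there are 2 knights.
- Maya (knight) says "Grace is a knight" - this is TRUE because Grace is a knight.
- Alice (knave) says "Grace always lies" - this is FALSE (a lie) because Grace is a knight.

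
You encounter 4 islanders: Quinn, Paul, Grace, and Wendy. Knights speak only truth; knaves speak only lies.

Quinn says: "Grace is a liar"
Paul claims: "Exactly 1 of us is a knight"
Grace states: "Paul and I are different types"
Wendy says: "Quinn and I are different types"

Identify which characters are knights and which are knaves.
Quinn is a knave.
Paul is a knave.
Grace is a knight.
Wendy is a knight.

Verification:
- Quinn (knave) says "Grace is a liar" - this is FALSE (a lie) because Grace is a knight.
- Paul (knave) says "Exactly 1 of us is a knight" - this is FALSE (a lie) because there are 2 knights.
- Grace (knight) says "Paul and I are different types" - this is TRUE because Grace is a knight and Paul is a knave.
- Wendy (knight) says "Quinn and I are different types" - this is TRUE because Wendy is a knight and Quinn is a knave.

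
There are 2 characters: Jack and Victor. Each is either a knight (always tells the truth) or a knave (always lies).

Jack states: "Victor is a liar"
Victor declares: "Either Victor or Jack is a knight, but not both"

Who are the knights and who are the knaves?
Jack is a knave.
Victor is a knight.

Verification:
- Jack (knave) says "Victor is a liar" - this is FALSE (a lie) because Victor is a knight.
- Victor (knight) says "Either Victor or Jack is a knight, but not both" - this is TRUE because Victor is a knight and Jack is a knave.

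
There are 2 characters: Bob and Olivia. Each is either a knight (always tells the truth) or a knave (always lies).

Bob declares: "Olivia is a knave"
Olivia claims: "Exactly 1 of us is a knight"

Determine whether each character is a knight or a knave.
Bob is a knave.
Olivia is a knight.

Verification:
- Bob (knave) says "Olivia is a knave" - this is FALSE (a lie) because Olivia is a knight.
- Olivia (knight) says "Exactly 1 of us is a knight" - this is TRUE because there are 1 knights.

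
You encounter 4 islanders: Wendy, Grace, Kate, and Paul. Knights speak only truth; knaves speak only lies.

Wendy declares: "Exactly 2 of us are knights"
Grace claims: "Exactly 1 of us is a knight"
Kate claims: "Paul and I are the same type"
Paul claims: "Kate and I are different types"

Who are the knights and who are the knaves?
Wendy is a knight.
Grace is a knave.
Kate is a knave.
Paul is a knight.

Verification:
- Wendy (knight) says "Exactly 2 of us are knights" - this is TRUE because there are 2 knights.
- Grace (knave) says "Exactly 1 of us is a knight" - this is FALSE (a lie) because there are 2 knights.
- Kate (knave) says "Paul and I are the same type" - this is FALSE (a lie) because Kate is a knave and Paul is a knight.
- Paul (knight) says "Kate and I are different types" - this is TRUE because Paul is a knight and Kate is a knave.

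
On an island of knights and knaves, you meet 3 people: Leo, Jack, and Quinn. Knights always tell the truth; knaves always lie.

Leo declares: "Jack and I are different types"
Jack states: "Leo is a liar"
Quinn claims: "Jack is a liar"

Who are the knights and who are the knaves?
Leo is a knight.
Jack is a knave.
Quinn is a knight.

Verification:
- Leo (knight) says "Jack and I are different types" - this is TRUE because Leo is a knight and Jack is a knave.
- Jack (knave) says "Leo is a liar" - this is FALSE (a lie) because Leo is a knight.
- Quinn (knight) says "Jack is a liar" - this is TRUE because Jack is a knave.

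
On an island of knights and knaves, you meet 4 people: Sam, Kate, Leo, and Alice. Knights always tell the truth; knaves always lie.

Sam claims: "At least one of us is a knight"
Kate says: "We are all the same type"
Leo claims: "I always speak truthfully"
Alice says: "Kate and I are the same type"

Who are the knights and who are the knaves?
Sam is a knight.
Kate is a knight.
Leo is a knight.
Alice is a knight.

Verification:
- Sam (knight) says "At least one of us is a knight" - this is TRUE because Sam, Kate, Leo, and Alice are knights.
- Kate (knight) says "We are all the same type" - this is TRUE because Sam, Kate, Leo, and Alice are knights.
- Leo (knight) says "I always speak truthfully" - this is TRUE because Leo is a knight.
- Alice (knight) says "Kate and I are the same type" - this is TRUE because Alice is a knight and Kate is a knight.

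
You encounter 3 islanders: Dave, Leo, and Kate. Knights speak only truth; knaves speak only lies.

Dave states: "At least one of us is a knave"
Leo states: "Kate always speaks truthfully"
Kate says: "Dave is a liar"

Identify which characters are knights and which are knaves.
Dave is a knight.
Leo is a knave.
Kate is a knave.

Verification:
- Dave (knight) says "At least one of us is a knave" - this is TRUE because Leo and Kate are knaves.
- Leo (knave) says "Kate always speaks truthfully" - this is FALSE (a lie) because Kate is a knave.
- Kate (knave) says "Dave is a liar" - this is FALSE (a lie) because Dave is a knight.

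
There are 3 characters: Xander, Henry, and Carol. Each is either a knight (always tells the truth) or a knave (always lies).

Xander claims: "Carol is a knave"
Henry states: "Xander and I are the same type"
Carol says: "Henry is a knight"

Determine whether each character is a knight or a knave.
Xander is a knight.
Henry is a knave.
Carol is a knave.

Verification:
- Xander (knight) says "Carol is a knave" - this is TRUE because Carol is a knave.
- Henry (knave) says "Xander and I are the same type" - this is FALSE (a lie) because Henry is a knave and Xander is a knight.
- Carol (knave) says "Henry is a knight" - this is FALSE (a lie) because Henry is a knave.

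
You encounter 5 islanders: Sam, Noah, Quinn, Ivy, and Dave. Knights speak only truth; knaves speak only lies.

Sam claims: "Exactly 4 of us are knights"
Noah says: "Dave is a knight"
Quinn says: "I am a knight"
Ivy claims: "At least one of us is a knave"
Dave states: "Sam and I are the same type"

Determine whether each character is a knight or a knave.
Sam is a knight.
Noah is a knight.
Quinn is a knave.
Ivy is a knight.
Dave is a knight.

Verification:
- Sam (knight) says "Exactly 4 of us are knights" - this is TRUE because there are 4 knights.
- Noah (knight) says "Dave is a knight" - this is TRUE because Dave is a knight.
- Quinn (knave) says "I am a knight" - this is FALSE (a lie) because Quinn is a knave.
- Ivy (knight) says "At least one of us is a knave" - this is TRUE because Quinn is a knave.
- Dave (knight) says "Sam and I are the same type" - this is TRUE because Dave is a knight and Sam is a knight.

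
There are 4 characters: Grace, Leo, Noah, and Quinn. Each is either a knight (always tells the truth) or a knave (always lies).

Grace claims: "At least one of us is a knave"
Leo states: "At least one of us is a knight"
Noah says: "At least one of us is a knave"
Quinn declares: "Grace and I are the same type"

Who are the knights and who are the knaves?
Grace is a knight.
Leo is a knight.
Noah is a knight.
Quinn is a knave.

Verification:
- Grace (knight) says "At least one of us is a knave" - this is TRUE because Quinn is a knave.
- Leo (knight) says "At least one of us is a knight" - this is TRUE because Grace, Leo, and Noah are knights.
- Noah (knight) says "At least one of us is a knave" - this is TRUE because Quinn is a knave.
- Quinn (knave) says "Grace and I are the same type" - this is FALSE (a lie) because Quinn is a knave and Grace is a knight.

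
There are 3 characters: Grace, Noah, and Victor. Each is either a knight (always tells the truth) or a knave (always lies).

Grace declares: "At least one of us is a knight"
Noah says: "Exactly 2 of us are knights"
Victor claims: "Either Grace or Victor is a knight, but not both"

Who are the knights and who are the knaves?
Grace is a knave.
Noah is a knave.
Victor is a knave.

Verification:
- Grace (knave) says "At least one of us is a knight" - this is FALSE (a lie) because no one is a knight.
- Noah (knave) says "Exactly 2 of us are knights" - this is FALSE (a lie) because there are 0 knights.
- Victor (knave) says "Either Grace or Victor is a knight, but not both" - this is FALSE (a lie) because Grace is a knave and Victor is a knave.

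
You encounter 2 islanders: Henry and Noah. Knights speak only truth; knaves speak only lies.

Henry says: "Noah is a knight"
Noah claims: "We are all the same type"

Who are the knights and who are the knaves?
Henry is a knight.
Noah is a knight.

Verification:
- Henry (knight) says "Noah is a knight" - this is TRUE because Noah is a knight.
- Noah (knight) says "We are all the same type" - this is TRUE because Henry and Noah are knights.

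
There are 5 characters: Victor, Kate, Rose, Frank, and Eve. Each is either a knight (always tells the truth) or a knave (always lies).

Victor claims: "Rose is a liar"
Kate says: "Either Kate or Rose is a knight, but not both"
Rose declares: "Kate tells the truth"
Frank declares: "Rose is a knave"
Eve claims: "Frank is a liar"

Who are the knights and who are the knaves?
Victor is a knight.
Kate is a knave.
Rose is a knave.
Frank is a knight.
Eve is a knave.

Verification:
- Victor (knight) says "Rose is a liar" - this is TRUE because Rose is a knave.
- Kate (knave) says "Either Kate or Rose is a knight, but not both" - this is FALSE (a lie) because Kate is a knave and Rose is a knave.
- Rose (knave) says "Kate tells the truth" - this is FALSE (a lie) because Kate is a knave.
- Frank (knight) says "Rose is a knave" - this is TRUE because Rose is a knave.
- Eve (knave) says "Frank is a liar" - this is FALSE (a lie) because Frank is a knight.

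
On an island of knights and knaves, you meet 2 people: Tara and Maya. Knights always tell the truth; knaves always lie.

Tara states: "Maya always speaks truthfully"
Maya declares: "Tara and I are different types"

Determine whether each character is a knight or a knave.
Tara is a knave.
Maya is a knave.

Verification:
- Tara (knave) says "Maya always speaks truthfully" - this is FALSE (a lie) because Maya is a knave.
- Maya (knave) says "Tara and I are different types" - this is FALSE (a lie) because Maya is a knave and Tara is a knave.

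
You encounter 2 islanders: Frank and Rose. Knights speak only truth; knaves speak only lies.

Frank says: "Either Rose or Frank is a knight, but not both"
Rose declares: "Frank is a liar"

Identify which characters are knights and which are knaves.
Frank is a knight.
Rose is a knave.

Verification:
- Frank (knight) says "Either Rose or Frank is a knight, but not both" - this is TRUE because Rose is a knave and Frank is a knight.
- Rose (knave) says "Frank is a liar" - this is FALSE (a lie) because Frank is a knight.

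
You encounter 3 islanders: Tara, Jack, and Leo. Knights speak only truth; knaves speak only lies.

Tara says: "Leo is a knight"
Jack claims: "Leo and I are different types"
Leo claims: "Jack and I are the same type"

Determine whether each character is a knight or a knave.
Tara is a knave.
Jack is a knight.
Leo is a knave.

Verification:
- Tara (knave) says "Leo is a knight" - this is FALSE (a lie) because Leo is a knave.
- Jack (knight) says "Leo and I are different types" - this is TRUE because Jack is a knight and Leo is a knave.
- Leo (knave) says "Jack and I are the same type" - this is FALSE (a lie) because Leo is a knave and Jack is a knight.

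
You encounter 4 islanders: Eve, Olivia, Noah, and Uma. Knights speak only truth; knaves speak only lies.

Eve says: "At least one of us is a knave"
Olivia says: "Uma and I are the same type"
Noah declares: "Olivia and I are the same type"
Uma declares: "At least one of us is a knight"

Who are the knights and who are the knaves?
Eve is a knight.
Olivia is a knight.
Noah is a knave.
Uma is a knight.

Verification:
- Eve (knight) says "At least one of us is a knave" - this is TRUE because Noah is a knave.
- Olivia (knight) says "Uma and I are the same type" - this is TRUE because Olivia is a knight and Uma is a knight.
- Noah (knave) says "Olivia and I are the same type" - this is FALSE (a lie) because Noah is a knave and Olivia is a knight.
- Uma (knight) says "At least one of us is a knight" - this is TRUE because Eve, Olivia, and Uma are knights.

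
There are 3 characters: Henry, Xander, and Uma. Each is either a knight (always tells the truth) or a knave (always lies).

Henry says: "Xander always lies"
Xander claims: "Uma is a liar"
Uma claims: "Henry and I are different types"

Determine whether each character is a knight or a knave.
Henry is a knave.
Xander is a knight.
Uma is a knave.

Verification:
- Henry (knave) says "Xander always lies" - this is FALSE (a lie) because Xander is a knight.
- Xander (knight) says "Uma is a liar" - this is TRUE because Uma is a knave.
- Uma (knave) says "Henry and I are different types" - this is FALSE (a lie) because Uma is a knave and Henry is a knave.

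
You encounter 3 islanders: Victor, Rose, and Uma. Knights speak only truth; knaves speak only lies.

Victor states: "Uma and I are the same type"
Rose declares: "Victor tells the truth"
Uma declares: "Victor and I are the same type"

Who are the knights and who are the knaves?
Victor is a knight.
Rose is a knight.
Uma is a knight.

Verification:
- Victor (knight) says "Uma and I are the same type" - this is TRUE because Victor is a knight and Uma is a knight.
- Rose (knight) says "Victor tells the truth" - this is TRUE because Victor is a knight.
- Uma (knight) says "Victor and I are the same type" - this is TRUE because Uma is a knight and Victor is a knight.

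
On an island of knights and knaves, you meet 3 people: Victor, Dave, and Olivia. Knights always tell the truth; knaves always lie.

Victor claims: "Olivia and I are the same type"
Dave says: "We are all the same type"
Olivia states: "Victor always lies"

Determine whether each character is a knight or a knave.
Victor is a knave.
Dave is a knave.
Olivia is a knight.

Verification:
- Victor (knave) says "Olivia and I are the same type" - this is FALSE (a lie) because Victor is a knave and Olivia is a knight.
- Dave (knave) says "We are all the same type" - this is FALSE (a lie) because Olivia is a knight and Victor and Dave are knaves.
- Olivia (knight) says "Victor always lies" - this is TRUE because Victor is a knave.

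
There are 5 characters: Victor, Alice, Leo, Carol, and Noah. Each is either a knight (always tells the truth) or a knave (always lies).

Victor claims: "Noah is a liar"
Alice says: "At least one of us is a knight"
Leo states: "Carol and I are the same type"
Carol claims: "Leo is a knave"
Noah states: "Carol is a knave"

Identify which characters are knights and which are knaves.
Victor is a knight.
Alice is a knight.
Leo is a knave.
Carol is a knight.
Noah is a knave.

Verification:
- Victor (knight) says "Noah is a liar" - this is TRUE because Noah is a knave.
- Alice (knight) says "At least one of us is a knight" - this is TRUE because Victor, Alice, and Carol are knights.
- Leo (knave) says "Carol and I are the same type" - this is FALSE (a lie) because Leo is a knave and Carol is a knight.
- Carol (knight) says "Leo is a knave" - this is TRUE because Leo is a knave.
- Noah (knave) says "Carol is a knave" - this is FALSE (a lie) because Carol is a knight.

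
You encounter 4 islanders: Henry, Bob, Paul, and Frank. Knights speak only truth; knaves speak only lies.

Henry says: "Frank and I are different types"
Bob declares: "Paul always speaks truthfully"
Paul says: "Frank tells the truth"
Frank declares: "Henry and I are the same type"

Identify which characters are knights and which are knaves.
Henry is a knight.
Bob is a knave.
Paul is a knave.
Frank is a knave.

Verification:
- Henry (knight) says "Frank and I are different types" - this is TRUE because Henry is a knight and Frank is a knave.
- Bob (knave) says "Paul always speaks truthfully" - this is FALSE (a lie) because Paul is a knave.
- Paul (knave) says "Frank tells the truth" - this is FALSE (a lie) because Frank is a knave.
- Frank (knave) says "Henry and I are the same type" - this is FALSE (a lie) because Frank is a knave and Henry is a knight.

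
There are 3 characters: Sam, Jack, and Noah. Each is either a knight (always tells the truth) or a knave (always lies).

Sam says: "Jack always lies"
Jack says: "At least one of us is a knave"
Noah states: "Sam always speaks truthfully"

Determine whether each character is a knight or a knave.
Sam is a knave.
Jack is a knight.
Noah is a knave.

Verification:
- Sam (knave) says "Jack always lies" - this is FALSE (a lie) because Jack is a knight.
- Jack (knight) says "At least one of us is a knave" - this is TRUE because Sam and Noah are knaves.
- Noah (knave) says "Sam always speaks truthfully" - this is FALSE (a lie) because Sam is a knave.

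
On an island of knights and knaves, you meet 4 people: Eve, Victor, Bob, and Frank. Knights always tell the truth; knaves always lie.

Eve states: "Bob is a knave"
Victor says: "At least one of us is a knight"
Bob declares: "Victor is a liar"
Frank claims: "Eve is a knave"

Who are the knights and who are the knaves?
Eve is a knight.
Victor is a knight.
Bob is a knave.
Frank is a knave.

Verification:
- Eve (knight) says "Bob is a knave" - this is TRUE because Bob is a knave.
- Victor (knight) says "At least one of us is a knight" - this is TRUE because Eve and Victor are knights.
- Bob (knave) says "Victor is a liar" - this is FALSE (a lie) because Victor is a knight.
- Frank (knave) says "Eve is a knave" - this is FALSE (a lie) because Eve is a knight.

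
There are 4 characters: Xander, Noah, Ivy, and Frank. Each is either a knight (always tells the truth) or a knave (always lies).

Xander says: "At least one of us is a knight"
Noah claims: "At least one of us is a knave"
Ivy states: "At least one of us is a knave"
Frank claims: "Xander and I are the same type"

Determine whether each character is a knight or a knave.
Xander is a knight.
Noah is a knight.
Ivy is a knight.
Frank is a knave.

Verification:
- Xander (knight) says "At least one of us is a knight" - this is TRUE because Xander, Noah, and Ivy are knights.
- Noah (knight) says "At least one of us is a knave" - this is TRUE because Frank is a knave.
- Ivy (knight) says "At least one of us is a knave" - this is TRUE because Frank is a knave.
- Frank (knave) says "Xander and I are the same type" - this is FALSE (a lie) because Frank is a knave and Xander is a knight.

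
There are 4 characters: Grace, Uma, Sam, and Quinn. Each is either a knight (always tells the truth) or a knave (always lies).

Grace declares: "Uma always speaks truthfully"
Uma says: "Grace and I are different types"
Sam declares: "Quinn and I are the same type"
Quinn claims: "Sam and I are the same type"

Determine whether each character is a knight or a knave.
Grace is a knave.
Uma is a knave.
Sam is a knight.
Quinn is a knight.

Verification:
- Grace (knave) says "Uma always speaks truthfully" - this is FALSE (a lie) because Uma is a knave.
- Uma (knave) says "Grace and I are different types" - this is FALSE (a lie) because Uma is a knave and Grace is a knave.
- Sam (knight) says "Quinn and I are the same type" - this is TRUE because Sam is a knight and Quinn is a knight.
- Quinn (knight) says "Sam and I are the same type" - this is TRUE because Quinn is a knight and Sam is a knight.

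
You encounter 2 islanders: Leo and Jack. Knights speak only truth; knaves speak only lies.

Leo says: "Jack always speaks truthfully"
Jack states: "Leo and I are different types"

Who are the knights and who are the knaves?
Leo is a knave.
Jack is a knave.

Verification:
- Leo (knave) says "Jack always speaks truthfully" - this is FALSE (a lie) because Jack is a knave.
- Jack (knave) says "Leo and I are different types" - this is FALSE (a lie) because Jack is a knave and Leo is a knave.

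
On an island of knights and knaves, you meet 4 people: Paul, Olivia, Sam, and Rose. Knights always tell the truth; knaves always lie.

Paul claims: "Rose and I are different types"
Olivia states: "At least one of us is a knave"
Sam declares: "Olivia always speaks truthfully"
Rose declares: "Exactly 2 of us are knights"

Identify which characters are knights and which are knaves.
Paul is a knight.
Olivia is a knight.
Sam is a knight.
Rose is a knave.

Verification:
- Paul (knight) says "Rose and I are different types" - this is TRUE because Paul is a knight and Rose is a knave.
- Olivia (knight) says "At least one of us is a knave" - this is TRUE because Rose is a knave.
- Sam (knight) says "Olivia always speaks truthfully" - this is TRUE because Olivia is a knight.
- Rose (knave) says "Exactly 2 of us are knights" - this is FALSE (a lie) because there are 3 knights.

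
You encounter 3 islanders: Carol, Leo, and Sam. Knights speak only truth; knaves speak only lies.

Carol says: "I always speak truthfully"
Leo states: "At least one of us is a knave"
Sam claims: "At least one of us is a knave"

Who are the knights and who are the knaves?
Carol is a knave.
Leo is a knight.
Sam is a knight.

Verification:
- Carol (knave) says "I always speak truthfully" - this is FALSE (a lie) because Carol is a knave.
- Leo (knight) says "At least one of us is a knave" - this is TRUE because Carol is a knave.
- Sam (knight) says "At least one of us is a knave" - this is TRUE because Carol is a knave.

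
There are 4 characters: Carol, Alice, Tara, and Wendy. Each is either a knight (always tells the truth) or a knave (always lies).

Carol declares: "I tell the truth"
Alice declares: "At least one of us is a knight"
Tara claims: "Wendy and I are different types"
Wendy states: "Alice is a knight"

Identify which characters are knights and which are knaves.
Carol is a knave.
Alice is a knave.
Tara is a knave.
Wendy is a knave.

Verification:
- Carol (knave) says "I tell the truth" - this is FALSE (a lie) because Carol is a knave.
- Alice (knave) says "At least one of us is a knight" - this is FALSE (a lie) because no one is a knight.
- Tara (knave) says "Wendy and I are different types" - this is FALSE (a lie) because Tara is a knave and Wendy is a knave.
- Wendy (knave) says "Alice is a knight" - this is FALSE (a lie) because Alice is a knave.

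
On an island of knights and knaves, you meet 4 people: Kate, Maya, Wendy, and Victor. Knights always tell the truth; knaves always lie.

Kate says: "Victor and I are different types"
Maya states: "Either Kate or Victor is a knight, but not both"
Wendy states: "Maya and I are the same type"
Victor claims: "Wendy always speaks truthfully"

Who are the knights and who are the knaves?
Kate is a knight.
Maya is a knight.
Wendy is a knave.
Victor is a knave.

Verification:
- Kate (knight) says "Victor and I are different types" - this is TRUE because Kate is a knight and Victor is a knave.
- Maya (knight) says "Either Kate or Victor is a knight, but not both" - this is TRUE because Kate is a knight and Victor is a knave.
- Wendy (knave) says "Maya and I are the same type" - this is FALSE (a lie) because Wendy is a knave and Maya is a knight.
- Victor (knave) says "Wendy always speaks truthfully" - this is FALSE (a lie) because Wendy is a knave.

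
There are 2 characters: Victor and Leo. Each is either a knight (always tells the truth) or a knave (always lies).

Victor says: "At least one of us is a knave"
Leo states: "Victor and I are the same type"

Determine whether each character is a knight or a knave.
Victor is a knight.
Leo is a knave.

Verification:
- Victor (knight) says "At least one of us is a knave" - this is TRUE because Leo is a knave.
- Leo (knave) says "Victor and I are the same type" - this is FALSE (a lie) because Leo is a knave and Victor is a knight.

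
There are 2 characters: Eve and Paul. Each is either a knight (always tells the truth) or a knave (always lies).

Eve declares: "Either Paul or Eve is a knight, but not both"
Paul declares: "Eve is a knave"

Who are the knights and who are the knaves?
Eve is a knight.
Paul is a knave.

Verification:
- Eve (knight) says "Either Paul or Eve is a knight, but not both" - this is TRUE because Paul is a knave and Eve is a knight.
- Paul (knave) says "Eve is a knave" - this is FALSE (a lie) because Eve is a knight.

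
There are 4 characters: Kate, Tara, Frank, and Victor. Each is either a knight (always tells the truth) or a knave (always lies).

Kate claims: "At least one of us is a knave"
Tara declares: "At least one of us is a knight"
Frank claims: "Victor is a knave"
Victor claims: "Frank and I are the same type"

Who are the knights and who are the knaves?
Kate is a knight.
Tara is a knight.
Frank is a knight.
Victor is a knave.

Verification:
- Kate (knight) says "At least one of us is a knave" - this is TRUE because Victor is a knave.
- Tara (knight) says "At least one of us is a knight" - this is TRUE because Kate, Tara, and Frank are knights.
- Frank (knight) says "Victor is a knave" - this is TRUE because Victor is a knave.
- Victor (knave) says "Frank and I are the same type" - this is FALSE (a lie) because Victor is a knave and Frank is a knight.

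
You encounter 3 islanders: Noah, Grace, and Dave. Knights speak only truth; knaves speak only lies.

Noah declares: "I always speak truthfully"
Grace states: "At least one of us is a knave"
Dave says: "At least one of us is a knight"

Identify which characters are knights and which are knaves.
Noah is a knave.
Grace is a knight.
Dave is a knight.

Verification:
- Noah (knave) says "I always speak truthfully" - this is FALSE (a lie) because Noah is a knave.
- Grace (knight) says "At least one of us is a knave" - this is TRUE because Noah is a knave.
- Dave (knight) says "At least one of us is a knight" - this is TRUE because Grace and Dave are knights.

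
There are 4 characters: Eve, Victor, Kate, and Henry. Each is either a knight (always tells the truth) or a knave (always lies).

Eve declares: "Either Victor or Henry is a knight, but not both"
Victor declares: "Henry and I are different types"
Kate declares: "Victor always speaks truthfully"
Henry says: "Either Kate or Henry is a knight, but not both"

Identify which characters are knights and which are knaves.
Eve is a knave.
Victor is a knave.
Kate is a knave.
Henry is a knave.

Verification:
- Eve (knave) says "Either Victor or Henry is a knight, but not both" - this is FALSE (a lie) because Victor is a knave and Henry is a knave.
- Victor (knave) says "Henry and I are different types" - this is FALSE (a lie) because Victor is a knave and Henry is a knave.
- Kate (knave) says "Victor always speaks truthfully" - this is FALSE (a lie) because Victor is a knave.
- Henry (knave) says "Either Kate or Henry is a knight, but not both" - this is FALSE (a lie) because Kate is a knave and Henry is a knave.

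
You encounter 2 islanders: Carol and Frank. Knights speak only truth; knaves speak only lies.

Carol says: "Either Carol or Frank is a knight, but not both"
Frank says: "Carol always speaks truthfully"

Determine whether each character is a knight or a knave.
Carol is a knave.
Frank is a knave.

Verification:
- Carol (knave) says "Either Carol or Frank is a knight, but not both" - this is FALSE (a lie) because Carol is a knave and Frank is a knave.
- Frank (knave) says "Carol always speaks truthfully" - this is FALSE (a lie) because Carol is a knave.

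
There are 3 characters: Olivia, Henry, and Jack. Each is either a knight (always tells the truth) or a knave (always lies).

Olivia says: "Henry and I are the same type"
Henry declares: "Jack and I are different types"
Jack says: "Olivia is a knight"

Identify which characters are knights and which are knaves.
Olivia is a knave.
Henry is a knight.
Jack is a knave.

Verification:
- Olivia (knave) says "Henry and I are the same type" - this is FALSE (a lie) because Olivia is a knave and Henry is a knight.
- Henry (knight) says "Jack and I are different types" - this is TRUE because Henry is a knight and Jack is a knave.
- Jack (knave) says "Olivia is a knight" - this is FALSE (a lie) because Olivia is a knave.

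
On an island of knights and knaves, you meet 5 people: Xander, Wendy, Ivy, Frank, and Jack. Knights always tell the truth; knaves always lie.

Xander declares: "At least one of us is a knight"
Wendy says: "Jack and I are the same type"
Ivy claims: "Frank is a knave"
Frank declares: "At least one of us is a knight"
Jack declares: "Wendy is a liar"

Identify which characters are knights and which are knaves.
Xander is a knight.
Wendy is a knave.
Ivy is a knave.
Frank is a knight.
Jack is a knight.

Verification:
- Xander (knight) says "At least one of us is a knight" - this is TRUE because Xander, Frank, and Jack are knights.
- Wendy (knave) says "Jack and I are the same type" - this is FALSE (a lie) because Wendy is a knave and Jack is a knight.
- Ivy (knave) says "Frank is a knave" - this is FALSE (a lie) because Frank is a knight.
- Frank (knight) says "At least one of us is a knight" - this is TRUE because Xander, Frank, and Jack are knights.
- Jack (knight) says "Wendy is a liar" - this is TRUE because Wendy is a knave.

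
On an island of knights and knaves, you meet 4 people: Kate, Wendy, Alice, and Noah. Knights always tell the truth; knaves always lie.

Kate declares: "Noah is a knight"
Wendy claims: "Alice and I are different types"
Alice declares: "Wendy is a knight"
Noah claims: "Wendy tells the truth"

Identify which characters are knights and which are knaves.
Kate is a knave.
Wendy is a knave.
Alice is a knave.
Noah is a knave.

Verification:
- Kate (knave) says "Noah is a knight" - this is FALSE (a lie) because Noah is a knave.
- Wendy (knave) says "Alice and I are different types" - this is FALSE (a lie) because Wendy is a knave and Alice is a knave.
- Alice (knave) says "Wendy is a knight" - this is FALSE (a lie) because Wendy is a knave.
- Noah (knave) says "Wendy tells the truth" - this is FALSE (a lie) because Wendy is a knave.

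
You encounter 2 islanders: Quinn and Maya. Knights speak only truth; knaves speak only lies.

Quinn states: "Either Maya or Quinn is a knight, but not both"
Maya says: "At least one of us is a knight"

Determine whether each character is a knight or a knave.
Quinn is a knave.
Maya is a knave.

Verification:
- Quinn (knave) says "Either Maya or Quinn is a knight, but not both" - this is FALSE (a lie) because Maya is a knave and Quinn is a knave.
- Maya (knave) says "At least one of us is a knight" - this is FALSE (a lie) because no one is a knight.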